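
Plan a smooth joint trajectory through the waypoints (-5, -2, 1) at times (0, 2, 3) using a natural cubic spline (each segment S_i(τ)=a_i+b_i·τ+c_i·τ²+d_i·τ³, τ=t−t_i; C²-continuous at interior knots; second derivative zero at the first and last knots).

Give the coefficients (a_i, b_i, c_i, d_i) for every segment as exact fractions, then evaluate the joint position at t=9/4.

  seg 0: a=-5 b=1 c=0 d=1/8
  seg 1: a=-2 b=5/2 c=3/4 d=-1/4
S(9/4) = -341/256

Δ: Δ0=3/2, Δ1=3
row 1: diag=6, rhs=9; c'=1/6, d'=3/2
back: M1=3/2
M: M0=0, M1=3/2, M2=0
seg 0: a=-5, c=M0/2=0, d=(M1−M0)/(6·2)=1/8, b=Δ0−h0·(2M0+M1)/6=1
seg 1: a=-2, c=M1/2=3/4, d=(M2−M1)/(6·1)=-1/4, b=Δ1−h1·(2M1+M2)/6=5/2
t_q=9/4 → seg 1, τ=1/4; S=-2+5/2·τ+3/4·τ²+-1/4·τ³=-341/256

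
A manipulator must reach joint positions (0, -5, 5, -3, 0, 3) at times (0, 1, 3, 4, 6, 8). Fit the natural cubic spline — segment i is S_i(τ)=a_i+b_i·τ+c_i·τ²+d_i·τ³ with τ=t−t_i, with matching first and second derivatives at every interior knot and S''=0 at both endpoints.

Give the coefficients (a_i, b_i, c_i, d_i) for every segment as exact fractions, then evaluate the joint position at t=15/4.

  seg 0: a=0 b=-666/85 c=0 d=241/85
  seg 1: a=-5 b=57/85 c=723/85 d=-539/170
  seg 2: a=5 b=-57/17 c=-894/85 d=499/85
  seg 3: a=-3 b=-576/85 c=603/85 d=-201/136
  seg 4: a=0 b=657/170 c=-603/340 d=201/680
S(15/4) = -5191/5440

Δ: Δ0=-5, Δ1=5, Δ2=-8, Δ3=3/2, Δ4=3/2
row 1: diag=6, rhs=60; c'=1/3, d'=10
row 2: denom=6−2·1/3=16/3; d'=(-78−2·10)/(16/3)=-147/8
row 3: denom=6−1·3/16=93/16; d'=(57−1·-147/8)/(93/16)=402/31
row 4: denom=8−2·32/93=680/93; d'=(0−2·402/31)/(680/93)=-603/170
back: M4=-603/170
back: M3=402/31−32/93·-603/170=1206/85
back: M2=-147/8−3/16·1206/85=-1788/85
back: M1=10−1/3·-1788/85=1446/85
M: M0=0, M1=1446/85, M2=-1788/85, M3=1206/85, M4=-603/170, M5=0
seg 0: a=0, c=M0/2=0, d=(M1−M0)/(6·1)=241/85, b=Δ0−h0·(2M0+M1)/6=-666/85
seg 1: a=-5, c=M1/2=723/85, d=(M2−M1)/(6·2)=-539/170, b=Δ1−h1·(2M1+M2)/6=57/85
seg 2: a=5, c=M2/2=-894/85, d=(M3−M2)/(6·1)=499/85, b=Δ2−h2·(2M2+M3)/6=-57/17
seg 3: a=-3, c=M3/2=603/85, d=(M4−M3)/(6·2)=-201/136, b=Δ3−h3·(2M3+M4)/6=-576/85
seg 4: a=0, c=M4/2=-603/340, d=(M5−M4)/(6·2)=201/680, b=Δ4−h4·(2M4+M5)/6=657/170
t_q=15/4 → seg 2, τ=3/4; S=5+-57/17·τ+-894/85·τ²+499/85·τ³=-5191/5440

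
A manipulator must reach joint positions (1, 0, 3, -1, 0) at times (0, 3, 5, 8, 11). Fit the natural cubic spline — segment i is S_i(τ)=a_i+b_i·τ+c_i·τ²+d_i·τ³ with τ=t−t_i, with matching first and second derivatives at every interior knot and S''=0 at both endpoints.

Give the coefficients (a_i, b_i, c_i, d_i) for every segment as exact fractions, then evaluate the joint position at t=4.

  seg 0: a=1 b=-799/708 c=0 d=563/6372
  seg 1: a=0 b=445/354 c=563/708 d=-159/472
  seg 2: a=3 b=70/177 c=-217/177 d=115/531
  seg 3: a=-1 b=-197/177 c=128/177 d=-128/1593
S(4) = 2429/1416

Δ: Δ0=-1/3, Δ1=3/2, Δ2=-4/3, Δ3=1/3
row 1: diag=10, rhs=11; c'=1/5, d'=11/10
row 2: denom=10−2·1/5=48/5; d'=(-17−2·11/10)/(48/5)=-2
row 3: denom=12−3·5/16=177/16; d'=(10−3·-2)/(177/16)=256/177
back: M3=256/177
back: M2=-2−5/16·256/177=-434/177
back: M1=11/10−1/5·-434/177=563/354
M: M0=0, M1=563/354, M2=-434/177, M3=256/177, M4=0
seg 0: a=1, c=M0/2=0, d=(M1−M0)/(6·3)=563/6372, b=Δ0−h0·(2M0+M1)/6=-799/708
seg 1: a=0, c=M1/2=563/708, d=(M2−M1)/(6·2)=-159/472, b=Δ1−h1·(2M1+M2)/6=445/354
seg 2: a=3, c=M2/2=-217/177, d=(M3−M2)/(6·3)=115/531, b=Δ2−h2·(2M2+M3)/6=70/177
seg 3: a=-1, c=M3/2=128/177, d=(M4−M3)/(6·3)=-128/1593, b=Δ3−h3·(2M3+M4)/6=-197/177
t_q=4 → seg 1, τ=1; S=0+445/354·τ+563/708·τ²+-159/472·τ³=2429/1416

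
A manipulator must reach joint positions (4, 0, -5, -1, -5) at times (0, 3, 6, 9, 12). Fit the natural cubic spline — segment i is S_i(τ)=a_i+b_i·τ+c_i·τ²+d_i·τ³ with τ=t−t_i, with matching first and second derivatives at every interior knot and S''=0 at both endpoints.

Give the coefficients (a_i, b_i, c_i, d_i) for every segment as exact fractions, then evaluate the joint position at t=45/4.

Δ: Δ0=-4/3, Δ1=-5/3, Δ2=4/3, Δ3=-4/3
row 1: diag=12, rhs=-2; c'=1/4, d'=-1/6
row 2: denom=12−3·1/4=45/4; d'=(18−3·-1/6)/(45/4)=74/45
row 3: denom=12−3·4/15=56/5; d'=(-16−3·74/45)/(56/5)=-157/84
back: M3=-157/84
back: M2=74/45−4/15·-157/84=15/7
back: M1=-1/6−1/4·15/7=-59/84
M: M0=0, M1=-59/84, M2=15/7, M3=-157/84, M4=0
seg 0: a=4, c=M0/2=0, d=(M1−M0)/(6·3)=-59/1512, b=Δ0−h0·(2M0+M1)/6=-55/56
seg 1: a=0, c=M1/2=-59/168, d=(M2−M1)/(6·3)=239/1512, b=Δ1−h1·(2M1+M2)/6=-57/28
seg 2: a=-5, c=M2/2=15/14, d=(M3−M2)/(6·3)=-337/1512, b=Δ2−h2·(2M2+M3)/6=1/8
seg 3: a=-1, c=M3/2=-157/168, d=(M4−M3)/(6·3)=157/1512, b=Δ3−h3·(2M3+M4)/6=15/28
t_q=45/4 → seg 3, τ=9/4; S=-1+15/28·τ+-157/168·τ²+157/1512·τ³=-11981/3584

  seg 0: a=4 b=-55/56 c=0 d=-59/1512
  seg 1: a=0 b=-57/28 c=-59/168 d=239/1512
  seg 2: a=-5 b=1/8 c=15/14 d=-337/1512
  seg 3: a=-1 b=15/28 c=-157/168 d=157/1512
S(45/4) = -11981/3584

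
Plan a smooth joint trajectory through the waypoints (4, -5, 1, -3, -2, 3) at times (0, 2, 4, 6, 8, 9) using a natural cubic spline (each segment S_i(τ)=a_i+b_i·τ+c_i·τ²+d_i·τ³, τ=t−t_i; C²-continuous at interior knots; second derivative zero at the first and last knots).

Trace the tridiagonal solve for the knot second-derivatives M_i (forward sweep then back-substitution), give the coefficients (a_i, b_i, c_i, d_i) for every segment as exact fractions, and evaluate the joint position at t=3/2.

  seg 0: a=4 b=-62/9 c=0 d=43/72
  seg 1: a=-5 b=5/18 c=43/12 d=-10/9
  seg 2: a=1 b=23/18 c=-37/12 d=13/18
  seg 3: a=-3 b=-43/18 c=5/4 d=7/72
  seg 4: a=-2 b=34/9 c=11/6 d=-11/18
S(3/2) = -829/192

Δ: Δ0=-9/2, Δ1=3, Δ2=-2, Δ3=1/2, Δ4=5
row 1: diag=8, rhs=45; c'=1/4, d'=45/8
row 2: denom=8−2·1/4=15/2; d'=(-30−2·45/8)/(15/2)=-11/2
row 3: denom=8−2·4/15=112/15; d'=(15−2·-11/2)/(112/15)=195/56
row 4: denom=6−2·15/56=153/28; d'=(27−2·195/56)/(153/28)=11/3
back: M4=11/3
back: M3=195/56−15/56·11/3=5/2
back: M2=-11/2−4/15·5/2=-37/6
back: M1=45/8−1/4·-37/6=43/6
M: M0=0, M1=43/6, M2=-37/6, M3=5/2, M4=11/3, M5=0
seg 0: a=4, c=M0/2=0, d=(M1−M0)/(6·2)=43/72, b=Δ0−h0·(2M0+M1)/6=-62/9
seg 1: a=-5, c=M1/2=43/12, d=(M2−M1)/(6·2)=-10/9, b=Δ1−h1·(2M1+M2)/6=5/18
seg 2: a=1, c=M2/2=-37/12, d=(M3−M2)/(6·2)=13/18, b=Δ2−h2·(2M2+M3)/6=23/18
seg 3: a=-3, c=M3/2=5/4, d=(M4−M3)/(6·2)=7/72, b=Δ3−h3·(2M3+M4)/6=-43/18
seg 4: a=-2, c=M4/2=11/6, d=(M5−M4)/(6·1)=-11/18, b=Δ4−h4·(2M4+M5)/6=34/9
t_q=3/2 → seg 0, τ=3/2; S=4+-62/9·τ+0·τ²+43/72·τ³=-829/192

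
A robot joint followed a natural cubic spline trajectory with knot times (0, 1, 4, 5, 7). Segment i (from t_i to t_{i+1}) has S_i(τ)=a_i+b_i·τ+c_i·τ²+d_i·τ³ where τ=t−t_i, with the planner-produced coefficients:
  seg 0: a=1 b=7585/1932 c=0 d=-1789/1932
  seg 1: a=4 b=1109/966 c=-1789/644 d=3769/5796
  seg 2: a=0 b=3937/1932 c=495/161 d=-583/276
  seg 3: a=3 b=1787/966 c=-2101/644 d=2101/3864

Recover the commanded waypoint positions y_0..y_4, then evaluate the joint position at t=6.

y_0=1 y_1=4 y_2=0 y_3=3 y_4=-2
S(6) = 2745/1288

y_0 = S_0(0) = a_0 = 1
y_1 = S_1(0) = a_1 = 4
y_2 = S_2(0) = a_2 = 0
y_3 = S_3(0) = a_3 = 3
y_4 = S_3(2) = -2
t_q=6 is in segment 3 (τ=1); S_3(τ)=2745/1288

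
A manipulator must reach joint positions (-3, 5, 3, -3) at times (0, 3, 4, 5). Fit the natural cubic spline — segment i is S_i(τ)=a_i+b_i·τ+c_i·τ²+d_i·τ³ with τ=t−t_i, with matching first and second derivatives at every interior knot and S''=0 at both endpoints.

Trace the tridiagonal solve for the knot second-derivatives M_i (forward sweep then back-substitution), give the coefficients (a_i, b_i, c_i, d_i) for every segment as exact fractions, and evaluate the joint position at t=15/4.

  seg 0: a=-3 b=380/93 c=0 d=-44/279
  seg 1: a=5 b=-16/93 c=-44/31 d=-38/93
  seg 2: a=3 b=-394/93 c=-82/31 d=82/93
S(15/4) = 3869/992

Δ: Δ0=8/3, Δ1=-2, Δ2=-6
row 1: diag=8, rhs=-28; c'=1/8, d'=-7/2
row 2: denom=4−1·1/8=31/8; d'=(-24−1·-7/2)/(31/8)=-164/31
back: M2=-164/31
back: M1=-7/2−1/8·-164/31=-88/31
M: M0=0, M1=-88/31, M2=-164/31, M3=0
seg 0: a=-3, c=M0/2=0, d=(M1−M0)/(6·3)=-44/279, b=Δ0−h0·(2M0+M1)/6=380/93
seg 1: a=5, c=M1/2=-44/31, d=(M2−M1)/(6·1)=-38/93, b=Δ1−h1·(2M1+M2)/6=-16/93
seg 2: a=3, c=M2/2=-82/31, d=(M3−M2)/(6·1)=82/93, b=Δ2−h2·(2M2+M3)/6=-394/93
t_q=15/4 → seg 1, τ=3/4; S=5+-16/93·τ+-44/31·τ²+-38/93·τ³=3869/992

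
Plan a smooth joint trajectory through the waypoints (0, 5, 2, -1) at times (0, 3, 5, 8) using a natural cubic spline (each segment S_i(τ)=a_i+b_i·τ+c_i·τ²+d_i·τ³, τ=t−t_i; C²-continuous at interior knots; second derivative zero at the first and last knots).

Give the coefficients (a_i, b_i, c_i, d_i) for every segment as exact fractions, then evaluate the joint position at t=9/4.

  seg 0: a=0 b=43/16 c=0 d=-49/432
  seg 1: a=5 b=-3/8 c=-49/48 d=11/48
  seg 2: a=2 b=-41/24 c=17/48 d=-17/432
S(9/4) = 4869/1024

Δ: Δ0=5/3, Δ1=-3/2, Δ2=-1
row 1: diag=10, rhs=-19; c'=1/5, d'=-19/10
row 2: denom=10−2·1/5=48/5; d'=(3−2·-19/10)/(48/5)=17/24
back: M2=17/24
back: M1=-19/10−1/5·17/24=-49/24
M: M0=0, M1=-49/24, M2=17/24, M3=0
seg 0: a=0, c=M0/2=0, d=(M1−M0)/(6·3)=-49/432, b=Δ0−h0·(2M0+M1)/6=43/16
seg 1: a=5, c=M1/2=-49/48, d=(M2−M1)/(6·2)=11/48, b=Δ1−h1·(2M1+M2)/6=-3/8
seg 2: a=2, c=M2/2=17/48, d=(M3−M2)/(6·3)=-17/432, b=Δ2−h2·(2M2+M3)/6=-41/24
t_q=9/4 → seg 0, τ=9/4; S=0+43/16·τ+0·τ²+-49/432·τ³=4869/1024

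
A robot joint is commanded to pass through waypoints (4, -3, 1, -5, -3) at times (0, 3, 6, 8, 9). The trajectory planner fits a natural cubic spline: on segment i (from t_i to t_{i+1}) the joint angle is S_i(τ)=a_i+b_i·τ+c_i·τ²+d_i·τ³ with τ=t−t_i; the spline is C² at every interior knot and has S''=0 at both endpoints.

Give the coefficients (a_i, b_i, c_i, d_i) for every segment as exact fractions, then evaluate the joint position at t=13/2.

Δ: Δ0=-7/3, Δ1=4/3, Δ2=-3, Δ3=2
row 1: diag=12, rhs=22; c'=1/4, d'=11/6
row 2: denom=10−3·1/4=37/4; d'=(-26−3·11/6)/(37/4)=-126/37
row 3: denom=6−2·8/37=206/37; d'=(30−2·-126/37)/(206/37)=681/103
back: M3=681/103
back: M2=-126/37−8/37·681/103=-498/103
back: M1=11/6−1/4·-498/103=940/309
M: M0=0, M1=940/309, M2=-498/103, M3=681/103, M4=0
seg 0: a=4, c=M0/2=0, d=(M1−M0)/(6·3)=470/2781, b=Δ0−h0·(2M0+M1)/6=-397/103
seg 1: a=-3, c=M1/2=470/309, d=(M2−M1)/(6·3)=-1217/2781, b=Δ1−h1·(2M1+M2)/6=73/103
seg 2: a=1, c=M2/2=-249/103, d=(M3−M2)/(6·2)=393/412, b=Δ2−h2·(2M2+M3)/6=-204/103
seg 3: a=-5, c=M3/2=681/206, d=(M4−M3)/(6·1)=-227/206, b=Δ3−h3·(2M3+M4)/6=-21/103
t_q=13/2 → seg 2, τ=1/2; S=1+-204/103·τ+-249/103·τ²+393/412·τ³=-1567/3296

  seg 0: a=4 b=-397/103 c=0 d=470/2781
  seg 1: a=-3 b=73/103 c=470/309 d=-1217/2781
  seg 2: a=1 b=-204/103 c=-249/103 d=393/412
  seg 3: a=-5 b=-21/103 c=681/206 d=-227/206
S(13/2) = -1567/3296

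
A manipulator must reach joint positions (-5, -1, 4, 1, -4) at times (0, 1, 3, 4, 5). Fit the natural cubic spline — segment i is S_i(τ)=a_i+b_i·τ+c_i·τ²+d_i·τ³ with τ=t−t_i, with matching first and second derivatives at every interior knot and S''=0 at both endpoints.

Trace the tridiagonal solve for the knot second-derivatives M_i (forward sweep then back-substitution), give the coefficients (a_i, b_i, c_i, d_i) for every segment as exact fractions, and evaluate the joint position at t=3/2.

  seg 0: a=-5 b=965/244 c=0 d=11/244
  seg 1: a=-1 b=499/122 c=33/244 d=-227/488
  seg 2: a=4 b=-58/61 c=-162/61 d=37/61
  seg 3: a=1 b=-271/61 c=-51/61 d=17/61
S(3/2) = 3985/3904

Δ: Δ0=4, Δ1=5/2, Δ2=-3, Δ3=-5
row 1: diag=6, rhs=-9; c'=1/3, d'=-3/2
row 2: denom=6−2·1/3=16/3; d'=(-33−2·-3/2)/(16/3)=-45/8
row 3: denom=4−1·3/16=61/16; d'=(-12−1·-45/8)/(61/16)=-102/61
back: M3=-102/61
back: M2=-45/8−3/16·-102/61=-324/61
back: M1=-3/2−1/3·-324/61=33/122
M: M0=0, M1=33/122, M2=-324/61, M3=-102/61, M4=0
seg 0: a=-5, c=M0/2=0, d=(M1−M0)/(6·1)=11/244, b=Δ0−h0·(2M0+M1)/6=965/244
seg 1: a=-1, c=M1/2=33/244, d=(M2−M1)/(6·2)=-227/488, b=Δ1−h1·(2M1+M2)/6=499/122
seg 2: a=4, c=M2/2=-162/61, d=(M3−M2)/(6·1)=37/61, b=Δ2−h2·(2M2+M3)/6=-58/61
seg 3: a=1, c=M3/2=-51/61, d=(M4−M3)/(6·1)=17/61, b=Δ3−h3·(2M3+M4)/6=-271/61
t_q=3/2 → seg 1, τ=1/2; S=-1+499/122·τ+33/244·τ²+-227/488·τ³=3985/3904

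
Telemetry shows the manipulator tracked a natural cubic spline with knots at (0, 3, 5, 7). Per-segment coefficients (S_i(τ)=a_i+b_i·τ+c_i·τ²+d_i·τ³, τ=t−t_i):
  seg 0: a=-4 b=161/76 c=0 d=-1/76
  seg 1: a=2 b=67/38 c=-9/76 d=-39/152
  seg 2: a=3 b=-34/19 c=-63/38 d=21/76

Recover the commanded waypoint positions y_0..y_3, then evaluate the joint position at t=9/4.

y_0=-4 y_1=2 y_2=3 y_3=-5
S(9/4) = 2999/4864

y_0 = S_0(0) = a_0 = -4
y_1 = S_1(0) = a_1 = 2
y_2 = S_2(0) = a_2 = 3
y_3 = S_2(2) = -5
t_q=9/4 is in segment 0 (τ=9/4); S_0(τ)=2999/4864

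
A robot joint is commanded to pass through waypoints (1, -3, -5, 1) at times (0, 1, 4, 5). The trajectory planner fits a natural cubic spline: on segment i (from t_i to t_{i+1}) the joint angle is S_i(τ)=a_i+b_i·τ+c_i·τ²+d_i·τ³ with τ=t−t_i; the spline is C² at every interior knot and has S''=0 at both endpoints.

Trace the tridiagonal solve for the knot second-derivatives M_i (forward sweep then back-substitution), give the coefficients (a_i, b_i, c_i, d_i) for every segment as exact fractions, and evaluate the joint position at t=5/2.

Δ: Δ0=-4, Δ1=-2/3, Δ2=6
row 1: diag=8, rhs=20; c'=3/8, d'=5/2
row 2: denom=8−3·3/8=55/8; d'=(40−3·5/2)/(55/8)=52/11
back: M2=52/11
back: M1=5/2−3/8·52/11=8/11
M: M0=0, M1=8/11, M2=52/11, M3=0
seg 0: a=1, c=M0/2=0, d=(M1−M0)/(6·1)=4/33, b=Δ0−h0·(2M0+M1)/6=-136/33
seg 1: a=-3, c=M1/2=4/11, d=(M2−M1)/(6·3)=2/9, b=Δ1−h1·(2M1+M2)/6=-124/33
seg 2: a=-5, c=M2/2=26/11, d=(M3−M2)/(6·1)=-26/33, b=Δ2−h2·(2M2+M3)/6=146/33
t_q=5/2 → seg 1, τ=3/2; S=-3+-124/33·τ+4/11·τ²+2/9·τ³=-311/44

  seg 0: a=1 b=-136/33 c=0 d=4/33
  seg 1: a=-3 b=-124/33 c=4/11 d=2/9
  seg 2: a=-5 b=146/33 c=26/11 d=-26/33
S(5/2) = -311/44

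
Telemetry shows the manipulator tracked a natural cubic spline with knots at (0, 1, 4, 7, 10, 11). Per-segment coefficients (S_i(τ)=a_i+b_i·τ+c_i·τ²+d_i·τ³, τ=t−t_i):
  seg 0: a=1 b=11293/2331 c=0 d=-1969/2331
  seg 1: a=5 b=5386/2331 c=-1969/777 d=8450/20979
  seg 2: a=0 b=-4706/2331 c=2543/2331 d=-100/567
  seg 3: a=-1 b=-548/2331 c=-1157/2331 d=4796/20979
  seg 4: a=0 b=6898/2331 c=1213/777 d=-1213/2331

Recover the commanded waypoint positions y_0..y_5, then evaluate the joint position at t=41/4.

y_0=1 y_1=5 y_2=0 y_3=-1 y_4=0 y_5=4
S(41/4) = 5891/7104

y_0 = S_0(0) = a_0 = 1
y_1 = S_1(0) = a_1 = 5
y_2 = S_2(0) = a_2 = 0
y_3 = S_3(0) = a_3 = -1
y_4 = S_4(0) = a_4 = 0
y_5 = S_4(1) = 4
t_q=41/4 is in segment 4 (τ=1/4); S_4(τ)=5891/7104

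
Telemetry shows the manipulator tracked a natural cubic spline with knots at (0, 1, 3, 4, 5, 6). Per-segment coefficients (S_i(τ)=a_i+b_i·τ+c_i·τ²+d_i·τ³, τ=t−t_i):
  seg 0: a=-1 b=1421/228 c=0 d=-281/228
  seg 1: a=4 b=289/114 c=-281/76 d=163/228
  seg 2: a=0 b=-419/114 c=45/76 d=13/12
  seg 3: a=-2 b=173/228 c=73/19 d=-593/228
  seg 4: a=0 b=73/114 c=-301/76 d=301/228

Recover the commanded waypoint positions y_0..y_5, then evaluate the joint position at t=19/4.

y_0 = S_0(0) = a_0 = -1
y_1 = S_1(0) = a_1 = 4
y_2 = S_2(0) = a_2 = 0
y_3 = S_3(0) = a_3 = -2
y_4 = S_4(0) = a_4 = 0
y_5 = S_4(1) = -2
t_q=19/4 is in segment 3 (τ=3/4); S_3(τ)=-1785/4864

y_0=-1 y_1=4 y_2=0 y_3=-2 y_4=0 y_5=-2
S(19/4) = -1785/4864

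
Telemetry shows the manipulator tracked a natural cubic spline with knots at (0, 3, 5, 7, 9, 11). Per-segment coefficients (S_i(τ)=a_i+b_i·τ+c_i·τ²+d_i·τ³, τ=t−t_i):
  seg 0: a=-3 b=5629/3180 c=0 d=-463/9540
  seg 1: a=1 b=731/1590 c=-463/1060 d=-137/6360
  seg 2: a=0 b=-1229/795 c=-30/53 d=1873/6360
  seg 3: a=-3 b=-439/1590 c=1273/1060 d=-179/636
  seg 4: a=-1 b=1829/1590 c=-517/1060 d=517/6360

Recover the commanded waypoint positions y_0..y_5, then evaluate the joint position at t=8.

y_0=-3 y_1=1 y_2=0 y_3=-3 y_4=-1 y_5=0
S(8) = -1249/530

y_0 = S_0(0) = a_0 = -3
y_1 = S_1(0) = a_1 = 1
y_2 = S_2(0) = a_2 = 0
y_3 = S_3(0) = a_3 = -3
y_4 = S_4(0) = a_4 = -1
y_5 = S_4(2) = 0
t_q=8 is in segment 3 (τ=1); S_3(τ)=-1249/530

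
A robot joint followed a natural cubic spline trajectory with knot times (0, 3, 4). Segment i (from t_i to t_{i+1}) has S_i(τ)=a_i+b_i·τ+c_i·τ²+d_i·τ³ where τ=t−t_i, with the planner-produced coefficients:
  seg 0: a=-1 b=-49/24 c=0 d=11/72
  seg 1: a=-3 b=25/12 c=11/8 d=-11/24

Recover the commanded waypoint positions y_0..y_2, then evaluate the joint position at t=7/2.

y_0 = S_0(0) = a_0 = -1
y_1 = S_1(0) = a_1 = -3
y_2 = S_1(1) = 0
t_q=7/2 is in segment 1 (τ=1/2); S_1(τ)=-107/64

y_0=-1 y_1=-3 y_2=0
S(7/2) = -107/64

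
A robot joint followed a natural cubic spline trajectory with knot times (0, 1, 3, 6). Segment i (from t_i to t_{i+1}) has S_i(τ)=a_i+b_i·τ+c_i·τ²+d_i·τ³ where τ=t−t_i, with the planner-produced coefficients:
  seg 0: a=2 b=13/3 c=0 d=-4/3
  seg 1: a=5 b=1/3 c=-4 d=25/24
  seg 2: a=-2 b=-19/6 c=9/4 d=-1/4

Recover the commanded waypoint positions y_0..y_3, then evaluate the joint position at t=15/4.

y_0 = S_0(0) = a_0 = 2
y_1 = S_1(0) = a_1 = 5
y_2 = S_2(0) = a_2 = -2
y_3 = S_2(3) = 2
t_q=15/4 is in segment 2 (τ=3/4); S_2(τ)=-823/256

y_0=2 y_1=5 y_2=-2 y_3=2
S(15/4) = -823/256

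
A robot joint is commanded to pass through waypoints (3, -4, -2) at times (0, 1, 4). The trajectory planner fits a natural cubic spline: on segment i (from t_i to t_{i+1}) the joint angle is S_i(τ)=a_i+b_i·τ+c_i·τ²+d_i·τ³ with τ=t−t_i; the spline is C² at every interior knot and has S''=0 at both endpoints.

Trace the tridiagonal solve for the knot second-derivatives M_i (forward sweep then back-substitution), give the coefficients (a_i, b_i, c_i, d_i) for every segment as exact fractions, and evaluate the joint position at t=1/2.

  seg 0: a=3 b=-191/24 c=0 d=23/24
  seg 1: a=-4 b=-61/12 c=23/8 d=-23/72
S(1/2) = -55/64

Δ: Δ0=-7, Δ1=2/3
row 1: diag=8, rhs=46; c'=3/8, d'=23/4
back: M1=23/4
M: M0=0, M1=23/4, M2=0
seg 0: a=3, c=M0/2=0, d=(M1−M0)/(6·1)=23/24, b=Δ0−h0·(2M0+M1)/6=-191/24
seg 1: a=-4, c=M1/2=23/8, d=(M2−M1)/(6·3)=-23/72, b=Δ1−h1·(2M1+M2)/6=-61/12
t_q=1/2 → seg 0, τ=1/2; S=3+-191/24·τ+0·τ²+23/24·τ³=-55/64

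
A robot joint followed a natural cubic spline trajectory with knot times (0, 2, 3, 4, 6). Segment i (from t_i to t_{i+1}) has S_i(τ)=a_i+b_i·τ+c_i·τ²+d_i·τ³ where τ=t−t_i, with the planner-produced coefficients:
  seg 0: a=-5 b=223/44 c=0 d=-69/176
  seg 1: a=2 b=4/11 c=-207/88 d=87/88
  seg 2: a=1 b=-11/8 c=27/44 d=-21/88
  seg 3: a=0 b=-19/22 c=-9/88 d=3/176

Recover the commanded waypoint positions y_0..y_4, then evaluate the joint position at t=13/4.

y_0=-5 y_1=2 y_2=1 y_3=0 y_4=-2
S(13/4) = 3891/5632

y_0 = S_0(0) = a_0 = -5
y_1 = S_1(0) = a_1 = 2
y_2 = S_2(0) = a_2 = 1
y_3 = S_3(0) = a_3 = 0
y_4 = S_3(2) = -2
t_q=13/4 is in segment 2 (τ=1/4); S_2(τ)=3891/5632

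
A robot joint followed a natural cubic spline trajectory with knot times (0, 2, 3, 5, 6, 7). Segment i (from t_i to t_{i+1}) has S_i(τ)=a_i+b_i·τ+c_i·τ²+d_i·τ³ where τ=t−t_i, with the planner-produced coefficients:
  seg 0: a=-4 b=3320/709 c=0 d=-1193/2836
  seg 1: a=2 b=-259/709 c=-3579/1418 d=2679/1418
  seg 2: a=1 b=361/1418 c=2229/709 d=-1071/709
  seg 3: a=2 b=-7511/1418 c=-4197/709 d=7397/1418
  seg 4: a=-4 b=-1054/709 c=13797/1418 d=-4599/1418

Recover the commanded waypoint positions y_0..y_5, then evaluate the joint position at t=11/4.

y_0 = S_0(0) = a_0 = -4
y_1 = S_1(0) = a_1 = 2
y_2 = S_2(0) = a_2 = 1
y_3 = S_3(0) = a_3 = 2
y_4 = S_4(0) = a_4 = -4
y_5 = S_4(1) = 1
t_q=11/4 is in segment 1 (τ=3/4); S_1(τ)=100129/90752

y_0=-4 y_1=2 y_2=1 y_3=2 y_4=-4 y_5=1
S(11/4) = 100129/90752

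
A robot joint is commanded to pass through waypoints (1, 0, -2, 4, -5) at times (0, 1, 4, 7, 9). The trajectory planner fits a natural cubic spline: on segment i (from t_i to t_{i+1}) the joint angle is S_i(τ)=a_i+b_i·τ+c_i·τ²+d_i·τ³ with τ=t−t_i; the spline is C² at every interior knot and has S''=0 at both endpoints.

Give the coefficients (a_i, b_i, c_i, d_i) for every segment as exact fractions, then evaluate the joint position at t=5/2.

Δ: Δ0=-1, Δ1=-2/3, Δ2=2, Δ3=-9/2
row 1: diag=8, rhs=2; c'=3/8, d'=1/4
row 2: denom=12−3·3/8=87/8; d'=(16−3·1/4)/(87/8)=122/87
row 3: denom=10−3·8/29=266/29; d'=(-39−3·122/87)/(266/29)=-179/38
back: M3=-179/38
back: M2=122/87−8/29·-179/38=154/57
back: M1=1/4−3/8·154/57=-29/38
M: M0=0, M1=-29/38, M2=154/57, M3=-179/38, M4=0
seg 0: a=1, c=M0/2=0, d=(M1−M0)/(6·1)=-29/228, b=Δ0−h0·(2M0+M1)/6=-199/228
seg 1: a=0, c=M1/2=-29/76, d=(M2−M1)/(6·3)=395/2052, b=Δ1−h1·(2M1+M2)/6=-143/114
seg 2: a=-2, c=M2/2=77/57, d=(M3−M2)/(6·3)=-845/2052, b=Δ2−h2·(2M2+M3)/6=377/228
seg 3: a=4, c=M3/2=-179/76, d=(M4−M3)/(6·2)=179/456, b=Δ3−h3·(2M3+M4)/6=-155/114
t_q=5/2 → seg 1, τ=3/2; S=0+-143/114·τ+-29/76·τ²+395/2052·τ³=-1271/608

  seg 0: a=1 b=-199/228 c=0 d=-29/228
  seg 1: a=0 b=-143/114 c=-29/76 d=395/2052
  seg 2: a=-2 b=377/228 c=77/57 d=-845/2052
  seg 3: a=4 b=-155/114 c=-179/76 d=179/456
S(5/2) = -1271/608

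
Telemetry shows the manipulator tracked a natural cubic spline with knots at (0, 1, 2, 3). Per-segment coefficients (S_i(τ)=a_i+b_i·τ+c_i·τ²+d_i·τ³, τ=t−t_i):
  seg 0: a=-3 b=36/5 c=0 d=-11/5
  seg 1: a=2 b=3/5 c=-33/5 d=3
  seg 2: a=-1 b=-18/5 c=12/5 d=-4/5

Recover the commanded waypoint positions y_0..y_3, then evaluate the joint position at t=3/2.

y_0 = S_0(0) = a_0 = -3
y_1 = S_1(0) = a_1 = 2
y_2 = S_2(0) = a_2 = -1
y_3 = S_2(1) = -3
t_q=3/2 is in segment 1 (τ=1/2); S_1(τ)=41/40

y_0=-3 y_1=2 y_2=-1 y_3=-3
S(3/2) = 41/40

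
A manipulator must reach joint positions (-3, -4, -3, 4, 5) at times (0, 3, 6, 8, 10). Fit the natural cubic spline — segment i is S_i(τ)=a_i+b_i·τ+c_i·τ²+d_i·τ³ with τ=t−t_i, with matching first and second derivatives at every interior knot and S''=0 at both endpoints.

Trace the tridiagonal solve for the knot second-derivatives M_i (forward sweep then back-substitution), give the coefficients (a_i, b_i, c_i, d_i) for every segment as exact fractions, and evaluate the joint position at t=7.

  seg 0: a=-3 b=-5/28 c=0 d=-13/756
  seg 1: a=-4 b=-9/14 c=-13/84 d=121/756
  seg 2: a=-3 b=11/4 c=9/7 d=-51/112
  seg 3: a=4 b=17/7 c=-81/56 d=27/112
S(7) = 65/112

Δ: Δ0=-1/3, Δ1=1/3, Δ2=7/2, Δ3=1/2
row 1: diag=12, rhs=4; c'=1/4, d'=1/3
row 2: denom=10−3·1/4=37/4; d'=(19−3·1/3)/(37/4)=72/37
row 3: denom=8−2·8/37=280/37; d'=(-18−2·72/37)/(280/37)=-81/28
back: M3=-81/28
back: M2=72/37−8/37·-81/28=18/7
back: M1=1/3−1/4·18/7=-13/42
M: M0=0, M1=-13/42, M2=18/7, M3=-81/28, M4=0
seg 0: a=-3, c=M0/2=0, d=(M1−M0)/(6·3)=-13/756, b=Δ0−h0·(2M0+M1)/6=-5/28
seg 1: a=-4, c=M1/2=-13/84, d=(M2−M1)/(6·3)=121/756, b=Δ1−h1·(2M1+M2)/6=-9/14
seg 2: a=-3, c=M2/2=9/7, d=(M3−M2)/(6·2)=-51/112, b=Δ2−h2·(2M2+M3)/6=11/4
seg 3: a=4, c=M3/2=-81/56, d=(M4−M3)/(6·2)=27/112, b=Δ3−h3·(2M3+M4)/6=17/7
t_q=7 → seg 2, τ=1; S=-3+11/4·τ+9/7·τ²+-51/112·τ³=65/112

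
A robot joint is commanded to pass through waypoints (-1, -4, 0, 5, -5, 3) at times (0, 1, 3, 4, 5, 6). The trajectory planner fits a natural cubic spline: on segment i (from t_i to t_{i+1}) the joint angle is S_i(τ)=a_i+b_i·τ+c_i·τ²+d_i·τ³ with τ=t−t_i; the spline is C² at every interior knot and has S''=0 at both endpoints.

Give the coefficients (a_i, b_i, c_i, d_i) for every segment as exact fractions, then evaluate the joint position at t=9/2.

Δ: Δ0=-3, Δ1=2, Δ2=5, Δ3=-10, Δ4=8
row 1: diag=6, rhs=30; c'=1/3, d'=5
row 2: denom=6−2·1/3=16/3; d'=(18−2·5)/(16/3)=3/2
row 3: denom=4−1·3/16=61/16; d'=(-90−1·3/2)/(61/16)=-24
row 4: denom=4−1·16/61=228/61; d'=(108−1·-24)/(228/61)=671/19
back: M4=671/19
back: M3=-24−16/61·671/19=-632/19
back: M2=3/2−3/16·-632/19=147/19
back: M1=5−1/3·147/19=46/19
M: M0=0, M1=46/19, M2=147/19, M3=-632/19, M4=671/19, M5=0
seg 0: a=-1, c=M0/2=0, d=(M1−M0)/(6·1)=23/57, b=Δ0−h0·(2M0+M1)/6=-194/57
seg 1: a=-4, c=M1/2=23/19, d=(M2−M1)/(6·2)=101/228, b=Δ1−h1·(2M1+M2)/6=-125/57
seg 2: a=0, c=M2/2=147/38, d=(M3−M2)/(6·1)=-41/6, b=Δ2−h2·(2M2+M3)/6=454/57
seg 3: a=5, c=M3/2=-316/19, d=(M4−M3)/(6·1)=1303/114, b=Δ3−h3·(2M3+M4)/6=-547/114
seg 4: a=-5, c=M4/2=671/38, d=(M5−M4)/(6·1)=-671/114, b=Δ4−h4·(2M4+M5)/6=-215/57
t_q=9/2 → seg 3, τ=1/2; S=5+-547/114·τ+-316/19·τ²+1303/114·τ³=-39/304

  seg 0: a=-1 b=-194/57 c=0 d=23/57
  seg 1: a=-4 b=-125/57 c=23/19 d=101/228
  seg 2: a=0 b=454/57 c=147/38 d=-41/6
  seg 3: a=5 b=-547/114 c=-316/19 d=1303/114
  seg 4: a=-5 b=-215/57 c=671/38 d=-671/114
S(9/2) = -39/304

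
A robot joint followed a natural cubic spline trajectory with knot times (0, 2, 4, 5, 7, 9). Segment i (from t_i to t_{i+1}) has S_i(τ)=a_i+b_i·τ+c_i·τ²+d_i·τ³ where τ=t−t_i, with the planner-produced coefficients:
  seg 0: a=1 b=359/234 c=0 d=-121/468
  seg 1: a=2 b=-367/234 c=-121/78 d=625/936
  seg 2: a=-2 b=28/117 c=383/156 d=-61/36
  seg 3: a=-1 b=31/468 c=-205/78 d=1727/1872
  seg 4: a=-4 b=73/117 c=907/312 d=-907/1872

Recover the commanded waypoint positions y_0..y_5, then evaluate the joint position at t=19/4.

y_0 = S_0(0) = a_0 = 1
y_1 = S_1(0) = a_1 = 2
y_2 = S_2(0) = a_2 = -2
y_3 = S_3(0) = a_3 = -1
y_4 = S_4(0) = a_4 = -4
y_5 = S_4(2) = 5
t_q=19/4 is in segment 2 (τ=3/4); S_2(τ)=-11525/9984

y_0=1 y_1=2 y_2=-2 y_3=-1 y_4=-4 y_5=5
S(19/4) = -11525/9984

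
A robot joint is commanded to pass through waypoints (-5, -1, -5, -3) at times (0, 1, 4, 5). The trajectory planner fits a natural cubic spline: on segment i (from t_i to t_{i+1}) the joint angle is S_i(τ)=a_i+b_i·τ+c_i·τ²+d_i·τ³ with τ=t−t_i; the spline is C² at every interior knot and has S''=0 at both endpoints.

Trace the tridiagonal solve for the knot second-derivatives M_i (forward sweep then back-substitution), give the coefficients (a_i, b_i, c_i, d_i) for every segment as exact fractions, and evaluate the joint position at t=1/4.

  seg 0: a=-5 b=818/165 c=0 d=-158/165
  seg 1: a=-1 b=344/165 c=-158/55 d=26/45
  seg 2: a=-5 b=74/165 c=128/55 d=-128/165
S(1/4) = -1329/352

Δ: Δ0=4, Δ1=-4/3, Δ2=2
row 1: diag=8, rhs=-32; c'=3/8, d'=-4
row 2: denom=8−3·3/8=55/8; d'=(20−3·-4)/(55/8)=256/55
back: M2=256/55
back: M1=-4−3/8·256/55=-316/55
M: M0=0, M1=-316/55, M2=256/55, M3=0
seg 0: a=-5, c=M0/2=0, d=(M1−M0)/(6·1)=-158/165, b=Δ0−h0·(2M0+M1)/6=818/165
seg 1: a=-1, c=M1/2=-158/55, d=(M2−M1)/(6·3)=26/45, b=Δ1−h1·(2M1+M2)/6=344/165
seg 2: a=-5, c=M2/2=128/55, d=(M3−M2)/(6·1)=-128/165, b=Δ2−h2·(2M2+M3)/6=74/165
t_q=1/4 → seg 0, τ=1/4; S=-5+818/165·τ+0·τ²+-158/165·τ³=-1329/352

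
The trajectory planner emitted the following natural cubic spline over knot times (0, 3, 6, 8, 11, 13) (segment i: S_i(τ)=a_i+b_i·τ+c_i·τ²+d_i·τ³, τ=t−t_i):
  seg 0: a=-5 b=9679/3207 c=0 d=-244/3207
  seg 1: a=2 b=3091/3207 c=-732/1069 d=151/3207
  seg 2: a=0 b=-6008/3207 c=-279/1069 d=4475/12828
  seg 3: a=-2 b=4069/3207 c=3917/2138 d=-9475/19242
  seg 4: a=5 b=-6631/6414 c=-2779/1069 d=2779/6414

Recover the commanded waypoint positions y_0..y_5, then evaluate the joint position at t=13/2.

y_0 = S_0(0) = a_0 = -5
y_1 = S_1(0) = a_1 = 2
y_2 = S_2(0) = a_2 = 0
y_3 = S_3(0) = a_3 = -2
y_4 = S_4(0) = a_4 = 5
y_5 = S_4(2) = -4
t_q=13/2 is in segment 2 (τ=1/2); S_2(τ)=-32783/34208

y_0=-5 y_1=2 y_2=0 y_3=-2 y_4=5 y_5=-4
S(13/2) = -32783/34208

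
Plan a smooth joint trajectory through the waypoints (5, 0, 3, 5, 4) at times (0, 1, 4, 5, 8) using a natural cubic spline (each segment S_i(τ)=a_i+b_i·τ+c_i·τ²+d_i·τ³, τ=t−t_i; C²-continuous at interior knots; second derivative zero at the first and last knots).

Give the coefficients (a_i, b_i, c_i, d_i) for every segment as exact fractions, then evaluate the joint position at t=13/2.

  seg 0: a=5 b=-2507/432 c=0 d=347/432
  seg 1: a=0 b=-733/216 c=347/144 d=-1225/3888
  seg 2: a=3 b=1105/432 c=-23/54 d=-19/144
  seg 3: a=5 b=283/216 c=-355/432 d=355/3888
S(13/2) = 2083/384

Δ: Δ0=-5, Δ1=1, Δ2=2, Δ3=-1/3
row 1: diag=8, rhs=36; c'=3/8, d'=9/2
row 2: denom=8−3·3/8=55/8; d'=(6−3·9/2)/(55/8)=-12/11
row 3: denom=8−1·8/55=432/55; d'=(-14−1·-12/11)/(432/55)=-355/216
back: M3=-355/216
back: M2=-12/11−8/55·-355/216=-23/27
back: M1=9/2−3/8·-23/27=347/72
M: M0=0, M1=347/72, M2=-23/27, M3=-355/216, M4=0
seg 0: a=5, c=M0/2=0, d=(M1−M0)/(6·1)=347/432, b=Δ0−h0·(2M0+M1)/6=-2507/432
seg 1: a=0, c=M1/2=347/144, d=(M2−M1)/(6·3)=-1225/3888, b=Δ1−h1·(2M1+M2)/6=-733/216
seg 2: a=3, c=M2/2=-23/54, d=(M3−M2)/(6·1)=-19/144, b=Δ2−h2·(2M2+M3)/6=1105/432
seg 3: a=5, c=M3/2=-355/432, d=(M4−M3)/(6·3)=355/3888, b=Δ3−h3·(2M3+M4)/6=283/216
t_q=13/2 → seg 3, τ=3/2; S=5+283/216·τ+-355/432·τ²+355/3888·τ³=2083/384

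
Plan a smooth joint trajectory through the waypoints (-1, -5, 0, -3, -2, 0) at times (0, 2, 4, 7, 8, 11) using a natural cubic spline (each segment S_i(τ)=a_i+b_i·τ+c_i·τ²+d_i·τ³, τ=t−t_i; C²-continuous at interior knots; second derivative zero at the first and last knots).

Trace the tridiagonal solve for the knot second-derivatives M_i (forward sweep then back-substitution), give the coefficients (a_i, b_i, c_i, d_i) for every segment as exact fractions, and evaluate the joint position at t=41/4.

Δ: Δ0=-2, Δ1=5/2, Δ2=-1, Δ3=1, Δ4=2/3
row 1: diag=8, rhs=27; c'=1/4, d'=27/8
row 2: denom=10−2·1/4=19/2; d'=(-21−2·27/8)/(19/2)=-111/38
row 3: denom=8−3·6/19=134/19; d'=(12−3·-111/38)/(134/19)=789/268
row 4: denom=8−1·19/134=1053/134; d'=(-2−1·789/268)/(1053/134)=-1325/2106
back: M4=-1325/2106
back: M3=789/268−19/134·-1325/2106=3194/1053
back: M2=-111/38−6/19·3194/1053=-2723/702
back: M1=27/8−1/4·-2723/702=1525/351
M: M0=0, M1=1525/351, M2=-2723/702, M3=3194/1053, M4=-1325/2106, M5=0
seg 0: a=-1, c=M0/2=0, d=(M1−M0)/(6·2)=1525/4212, b=Δ0−h0·(2M0+M1)/6=-3631/1053
seg 1: a=-5, c=M1/2=1525/702, d=(M2−M1)/(6·2)=-5773/8424, b=Δ1−h1·(2M1+M2)/6=944/1053
seg 2: a=0, c=M2/2=-2723/1404, d=(M3−M2)/(6·3)=14557/37908, b=Δ2−h2·(2M2+M3)/6=2869/2106
seg 3: a=-3, c=M3/2=1597/1053, d=(M4−M3)/(6·1)=-857/1404, b=Δ3−h3·(2M3+M4)/6=395/4212
seg 4: a=-2, c=M4/2=-1325/4212, d=(M5−M4)/(6·3)=1325/37908, b=Δ4−h4·(2M4+M5)/6=2729/2106
t_q=41/4 → seg 4, τ=9/4; S=-2+2729/2106·τ+-1325/4212·τ²+1325/37908·τ³=-8351/29952

  seg 0: a=-1 b=-3631/1053 c=0 d=1525/4212
  seg 1: a=-5 b=944/1053 c=1525/702 d=-5773/8424
  seg 2: a=0 b=2869/2106 c=-2723/1404 d=14557/37908
  seg 3: a=-3 b=395/4212 c=1597/1053 d=-857/1404
  seg 4: a=-2 b=2729/2106 c=-1325/4212 d=1325/37908
S(41/4) = -8351/29952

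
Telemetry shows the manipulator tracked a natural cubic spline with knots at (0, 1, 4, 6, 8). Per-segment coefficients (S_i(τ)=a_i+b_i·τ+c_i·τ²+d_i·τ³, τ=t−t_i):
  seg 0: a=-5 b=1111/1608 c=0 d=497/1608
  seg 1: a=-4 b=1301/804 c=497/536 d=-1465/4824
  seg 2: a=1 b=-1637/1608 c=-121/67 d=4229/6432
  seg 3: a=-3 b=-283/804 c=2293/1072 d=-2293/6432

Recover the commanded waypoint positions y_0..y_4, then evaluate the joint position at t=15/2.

y_0=-5 y_1=-4 y_2=1 y_3=-3 y_4=2
S(15/2) = 1399/17152

y_0 = S_0(0) = a_0 = -5
y_1 = S_1(0) = a_1 = -4
y_2 = S_2(0) = a_2 = 1
y_3 = S_3(0) = a_3 = -3
y_4 = S_3(2) = 2
t_q=15/2 is in segment 3 (τ=3/2); S_3(τ)=1399/17152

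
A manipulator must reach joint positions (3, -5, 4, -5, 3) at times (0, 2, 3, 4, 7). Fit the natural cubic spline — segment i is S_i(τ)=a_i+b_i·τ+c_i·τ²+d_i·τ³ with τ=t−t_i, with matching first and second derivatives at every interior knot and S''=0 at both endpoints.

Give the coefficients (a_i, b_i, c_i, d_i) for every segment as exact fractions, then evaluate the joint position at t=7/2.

Δ: Δ0=-4, Δ1=9, Δ2=-9, Δ3=8/3
row 1: diag=6, rhs=78; c'=1/6, d'=13
row 2: denom=4−1·1/6=23/6; d'=(-108−1·13)/(23/6)=-726/23
row 3: denom=8−1·6/23=178/23; d'=(70−1·-726/23)/(178/23)=1168/89
back: M3=1168/89
back: M2=-726/23−6/23·1168/89=-3114/89
back: M1=13−1/6·-3114/89=1676/89
M: M0=0, M1=1676/89, M2=-3114/89, M3=1168/89, M4=0
seg 0: a=3, c=M0/2=0, d=(M1−M0)/(6·2)=419/267, b=Δ0−h0·(2M0+M1)/6=-2744/267
seg 1: a=-5, c=M1/2=838/89, d=(M2−M1)/(6·1)=-2395/267, b=Δ1−h1·(2M1+M2)/6=2284/267
seg 2: a=4, c=M2/2=-1557/89, d=(M3−M2)/(6·1)=2141/267, b=Δ2−h2·(2M2+M3)/6=127/267
seg 3: a=-5, c=M3/2=584/89, d=(M4−M3)/(6·3)=-584/801, b=Δ3−h3·(2M3+M4)/6=-2792/267
t_q=7/2 → seg 2, τ=1/2; S=4+127/267·τ+-1557/89·τ²+2141/267·τ³=617/712

  seg 0: a=3 b=-2744/267 c=0 d=419/267
  seg 1: a=-5 b=2284/267 c=838/89 d=-2395/267
  seg 2: a=4 b=127/267 c=-1557/89 d=2141/267
  seg 3: a=-5 b=-2792/267 c=584/89 d=-584/801
S(7/2) = 617/712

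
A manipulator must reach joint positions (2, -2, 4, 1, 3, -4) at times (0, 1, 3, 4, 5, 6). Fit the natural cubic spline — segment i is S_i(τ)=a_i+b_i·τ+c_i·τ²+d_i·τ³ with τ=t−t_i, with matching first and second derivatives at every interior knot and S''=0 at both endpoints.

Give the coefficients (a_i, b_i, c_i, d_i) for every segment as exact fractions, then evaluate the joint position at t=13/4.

Δ: Δ0=-4, Δ1=3, Δ2=-3, Δ3=2, Δ4=-7
row 1: diag=6, rhs=42; c'=1/3, d'=7
row 2: denom=6−2·1/3=16/3; d'=(-36−2·7)/(16/3)=-75/8
row 3: denom=4−1·3/16=61/16; d'=(30−1·-75/8)/(61/16)=630/61
row 4: denom=4−1·16/61=228/61; d'=(-54−1·630/61)/(228/61)=-327/19
back: M4=-327/19
back: M3=630/61−16/61·-327/19=282/19
back: M2=-75/8−3/16·282/19=-231/19
back: M1=7−1/3·-231/19=210/19
M: M0=0, M1=210/19, M2=-231/19, M3=282/19, M4=-327/19, M5=0
seg 0: a=2, c=M0/2=0, d=(M1−M0)/(6·1)=35/19, b=Δ0−h0·(2M0+M1)/6=-111/19
seg 1: a=-2, c=M1/2=105/19, d=(M2−M1)/(6·2)=-147/76, b=Δ1−h1·(2M1+M2)/6=-6/19
seg 2: a=4, c=M2/2=-231/38, d=(M3−M2)/(6·1)=9/2, b=Δ2−h2·(2M2+M3)/6=-27/19
seg 3: a=1, c=M3/2=141/19, d=(M4−M3)/(6·1)=-203/38, b=Δ3−h3·(2M3+M4)/6=-3/38
seg 4: a=3, c=M4/2=-327/38, d=(M5−M4)/(6·1)=109/38, b=Δ4−h4·(2M4+M5)/6=-24/19
t_q=13/4 → seg 2, τ=1/4; S=4+-27/19·τ+-231/38·τ²+9/2·τ³=8111/2432

  seg 0: a=2 b=-111/19 c=0 d=35/19
  seg 1: a=-2 b=-6/19 c=105/19 d=-147/76
  seg 2: a=4 b=-27/19 c=-231/38 d=9/2
  seg 3: a=1 b=-3/38 c=141/19 d=-203/38
  seg 4: a=3 b=-24/19 c=-327/38 d=109/38
S(13/4) = 8111/2432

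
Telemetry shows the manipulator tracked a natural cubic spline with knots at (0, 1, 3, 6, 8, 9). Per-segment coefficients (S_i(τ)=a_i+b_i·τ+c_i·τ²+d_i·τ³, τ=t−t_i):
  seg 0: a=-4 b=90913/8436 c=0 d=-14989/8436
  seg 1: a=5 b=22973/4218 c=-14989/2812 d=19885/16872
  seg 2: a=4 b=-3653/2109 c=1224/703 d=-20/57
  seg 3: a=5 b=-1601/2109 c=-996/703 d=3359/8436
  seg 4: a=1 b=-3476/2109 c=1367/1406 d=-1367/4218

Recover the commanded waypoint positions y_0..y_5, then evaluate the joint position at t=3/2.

y_0 = S_0(0) = a_0 = -4
y_1 = S_1(0) = a_1 = 5
y_2 = S_2(0) = a_2 = 4
y_3 = S_3(0) = a_3 = 5
y_4 = S_4(0) = a_4 = 1
y_5 = S_4(1) = 0
t_q=3/2 is in segment 1 (τ=1/2); S_1(τ)=294155/44992

y_0=-4 y_1=5 y_2=4 y_3=5 y_4=1 y_5=0
S(3/2) = 294155/44992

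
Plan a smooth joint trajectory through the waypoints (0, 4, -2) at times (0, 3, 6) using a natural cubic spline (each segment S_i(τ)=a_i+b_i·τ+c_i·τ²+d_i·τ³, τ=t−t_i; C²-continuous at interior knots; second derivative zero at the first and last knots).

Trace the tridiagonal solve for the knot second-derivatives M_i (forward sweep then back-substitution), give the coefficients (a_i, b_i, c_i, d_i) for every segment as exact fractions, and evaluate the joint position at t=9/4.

Δ: Δ0=4/3, Δ1=-2
row 1: diag=12, rhs=-20; c'=1/4, d'=-5/3
back: M1=-5/3
M: M0=0, M1=-5/3, M2=0
seg 0: a=0, c=M0/2=0, d=(M1−M0)/(6·3)=-5/54, b=Δ0−h0·(2M0+M1)/6=13/6
seg 1: a=4, c=M1/2=-5/6, d=(M2−M1)/(6·3)=5/54, b=Δ1−h1·(2M1+M2)/6=-1/3
t_q=9/4 → seg 0, τ=9/4; S=0+13/6·τ+0·τ²+-5/54·τ³=489/128

  seg 0: a=0 b=13/6 c=0 d=-5/54
  seg 1: a=4 b=-1/3 c=-5/6 d=5/54
S(9/4) = 489/128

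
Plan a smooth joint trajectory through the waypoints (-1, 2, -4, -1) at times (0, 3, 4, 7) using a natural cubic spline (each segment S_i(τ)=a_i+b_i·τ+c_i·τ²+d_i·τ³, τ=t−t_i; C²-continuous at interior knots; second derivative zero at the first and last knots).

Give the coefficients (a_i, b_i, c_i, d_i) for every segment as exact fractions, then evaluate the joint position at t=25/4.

  seg 0: a=-1 b=4 c=0 d=-1/3
  seg 1: a=2 b=-5 c=-3 d=2
  seg 2: a=-4 b=-5 c=3 d=-1/3
S(25/4) = -247/64

Δ: Δ0=1, Δ1=-6, Δ2=1
row 1: diag=8, rhs=-42; c'=1/8, d'=-21/4
row 2: denom=8−1·1/8=63/8; d'=(42−1·-21/4)/(63/8)=6
back: M2=6
back: M1=-21/4−1/8·6=-6
M: M0=0, M1=-6, M2=6, M3=0
seg 0: a=-1, c=M0/2=0, d=(M1−M0)/(6·3)=-1/3, b=Δ0−h0·(2M0+M1)/6=4
seg 1: a=2, c=M1/2=-3, d=(M2−M1)/(6·1)=2, b=Δ1−h1·(2M1+M2)/6=-5
seg 2: a=-4, c=M2/2=3, d=(M3−M2)/(6·3)=-1/3, b=Δ2−h2·(2M2+M3)/6=-5
t_q=25/4 → seg 2, τ=9/4; S=-4+-5·τ+3·τ²+-1/3·τ³=-247/64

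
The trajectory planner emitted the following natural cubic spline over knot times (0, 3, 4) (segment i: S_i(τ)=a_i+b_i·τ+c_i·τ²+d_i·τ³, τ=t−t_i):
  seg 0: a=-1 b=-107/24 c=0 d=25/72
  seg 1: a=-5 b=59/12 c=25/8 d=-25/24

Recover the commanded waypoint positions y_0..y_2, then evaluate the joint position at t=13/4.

y_0=-1 y_1=-5 y_2=2
S(13/4) = -1839/512

y_0 = S_0(0) = a_0 = -1
y_1 = S_1(0) = a_1 = -5
y_2 = S_1(1) = 2
t_q=13/4 is in segment 1 (τ=1/4); S_1(τ)=-1839/512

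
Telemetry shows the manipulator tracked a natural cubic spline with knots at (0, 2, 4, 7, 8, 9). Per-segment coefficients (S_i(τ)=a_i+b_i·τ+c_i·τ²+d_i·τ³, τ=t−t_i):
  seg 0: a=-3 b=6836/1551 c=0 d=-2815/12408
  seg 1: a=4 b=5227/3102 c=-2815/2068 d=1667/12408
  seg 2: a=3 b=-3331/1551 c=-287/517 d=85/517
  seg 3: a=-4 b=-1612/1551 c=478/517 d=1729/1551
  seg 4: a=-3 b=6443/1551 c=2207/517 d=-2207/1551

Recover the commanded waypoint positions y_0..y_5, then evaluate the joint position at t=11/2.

y_0=-3 y_1=4 y_2=3 y_3=-4 y_4=-3 y_5=4
S(11/2) = -3787/4136

y_0 = S_0(0) = a_0 = -3
y_1 = S_1(0) = a_1 = 4
y_2 = S_2(0) = a_2 = 3
y_3 = S_3(0) = a_3 = -4
y_4 = S_4(0) = a_4 = -3
y_5 = S_4(1) = 4
t_q=11/2 is in segment 2 (τ=3/2); S_2(τ)=-3787/4136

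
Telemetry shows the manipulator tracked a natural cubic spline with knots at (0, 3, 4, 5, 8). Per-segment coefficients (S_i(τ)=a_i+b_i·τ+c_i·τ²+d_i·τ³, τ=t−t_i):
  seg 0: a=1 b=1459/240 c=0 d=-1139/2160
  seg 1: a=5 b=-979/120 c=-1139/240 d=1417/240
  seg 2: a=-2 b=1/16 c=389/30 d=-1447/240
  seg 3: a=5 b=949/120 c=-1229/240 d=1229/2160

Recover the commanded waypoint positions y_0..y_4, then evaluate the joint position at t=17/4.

y_0=1 y_1=5 y_2=-2 y_3=5 y_4=-2
S(17/4) = -6493/5120

y_0 = S_0(0) = a_0 = 1
y_1 = S_1(0) = a_1 = 5
y_2 = S_2(0) = a_2 = -2
y_3 = S_3(0) = a_3 = 5
y_4 = S_3(3) = -2
t_q=17/4 is in segment 2 (τ=1/4); S_2(τ)=-6493/5120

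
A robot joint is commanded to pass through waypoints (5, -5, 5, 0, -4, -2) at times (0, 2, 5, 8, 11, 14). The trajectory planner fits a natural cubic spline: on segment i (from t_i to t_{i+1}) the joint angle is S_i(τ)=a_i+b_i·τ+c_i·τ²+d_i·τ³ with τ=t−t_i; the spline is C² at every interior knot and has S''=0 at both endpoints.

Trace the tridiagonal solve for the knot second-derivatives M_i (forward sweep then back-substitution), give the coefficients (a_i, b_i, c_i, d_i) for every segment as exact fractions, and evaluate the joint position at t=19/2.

Δ: Δ0=-5, Δ1=10/3, Δ2=-5/3, Δ3=-4/3, Δ4=2/3
row 1: diag=10, rhs=50; c'=3/10, d'=5
row 2: denom=12−3·3/10=111/10; d'=(-30−3·5)/(111/10)=-150/37
row 3: denom=12−3·10/37=414/37; d'=(2−3·-150/37)/(414/37)=262/207
row 4: denom=12−3·37/138=515/46; d'=(12−3·262/207)/(515/46)=1132/1545
back: M4=1132/1545
back: M3=262/207−37/138·1132/1545=1652/1545
back: M2=-150/37−10/37·1652/1545=-1342/309
back: M1=5−3/10·-1342/309=3246/515
M: M0=0, M1=3246/515, M2=-1342/309, M3=1652/1545, M4=1132/1545, M5=0
seg 0: a=5, c=M0/2=0, d=(M1−M0)/(6·2)=541/1030, b=Δ0−h0·(2M0+M1)/6=-3657/515
seg 1: a=-5, c=M1/2=1623/515, d=(M2−M1)/(6·3)=-8224/13905, b=Δ1−h1·(2M1+M2)/6=-411/515
seg 2: a=5, c=M2/2=-671/309, d=(M3−M2)/(6·3)=4181/13905, b=Δ2−h2·(2M2+M3)/6=1103/515
seg 3: a=0, c=M3/2=826/1545, d=(M4−M3)/(6·3)=-52/2781, b=Δ3−h3·(2M3+M4)/6=-1426/515
seg 4: a=-4, c=M4/2=566/1545, d=(M5−M4)/(6·3)=-566/13905, b=Δ4−h4·(2M4+M5)/6=-34/515
t_q=19/2 → seg 3, τ=3/2; S=0+-1426/515·τ+826/1545·τ²+-52/2781·τ³=-1552/515

  seg 0: a=5 b=-3657/515 c=0 d=541/1030
  seg 1: a=-5 b=-411/515 c=1623/515 d=-8224/13905
  seg 2: a=5 b=1103/515 c=-671/309 d=4181/13905
  seg 3: a=0 b=-1426/515 c=826/1545 d=-52/2781
  seg 4: a=-4 b=-34/515 c=566/1545 d=-566/13905
S(19/2) = -1552/515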